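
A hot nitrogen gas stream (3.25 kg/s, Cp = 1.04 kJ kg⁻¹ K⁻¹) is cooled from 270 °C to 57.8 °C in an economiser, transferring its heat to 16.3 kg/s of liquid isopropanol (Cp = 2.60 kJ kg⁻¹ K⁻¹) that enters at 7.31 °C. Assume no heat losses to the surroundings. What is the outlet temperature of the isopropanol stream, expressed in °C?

Heat released by hot stream: Q = 3.25 × 1.04 × (270 − 57.8) = 717.24 kJ/s
Energy balance on cold side (adiabatic exchanger): Q = ṁ_c·Cp_c·(T_c,out − T_c,in)
T_c,out = 7.31 + 717.24/(16.3 × 2.60) = 24.234 °C

T_c,out = 24.2 °C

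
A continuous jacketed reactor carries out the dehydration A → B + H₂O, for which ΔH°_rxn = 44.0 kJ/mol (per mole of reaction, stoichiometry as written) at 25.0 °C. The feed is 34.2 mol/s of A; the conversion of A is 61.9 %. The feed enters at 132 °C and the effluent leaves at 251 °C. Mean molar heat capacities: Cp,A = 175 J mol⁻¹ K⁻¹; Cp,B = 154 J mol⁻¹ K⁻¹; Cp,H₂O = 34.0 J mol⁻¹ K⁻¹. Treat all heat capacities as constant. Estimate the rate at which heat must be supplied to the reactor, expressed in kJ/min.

Extent of reaction ξ = 0.619 × 34.2 = 21.17 mol/s
Reaction term: ξ·ΔH°_rxn = 21.17 × 44.0 = 931.47 kJ/s
Sensible, feed 132→25 °C: -640.4 kJ/s
Outlet flows (mol/s): A 13.03, B 21.17, H₂O 21.17
Sensible, products 25→251 °C: 1414.8 kJ/s
Q = ΔH = 1705.9 kJ/s = 1705.9 kW
Heat supplied = 102350 kJ/min

Q_in = 102000 kJ/min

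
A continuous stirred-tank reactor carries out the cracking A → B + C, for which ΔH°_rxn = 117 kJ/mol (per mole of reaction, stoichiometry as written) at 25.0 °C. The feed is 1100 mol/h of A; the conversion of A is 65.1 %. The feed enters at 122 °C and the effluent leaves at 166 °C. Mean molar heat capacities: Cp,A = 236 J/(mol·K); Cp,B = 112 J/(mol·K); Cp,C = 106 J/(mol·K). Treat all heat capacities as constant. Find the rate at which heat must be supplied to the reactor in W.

Extent of reaction ξ = 0.651 × 1100 = 716.1 mol/h
Reaction term: ξ·ΔH°_rxn = 716.1 × 117 = 83784 kJ/h
Sensible, feed 122→25 °C: -25181 kJ/h
Outlet flows (mol/h): A 383.9, B 716.1, C 716.1
Sensible, products 25→166 °C: 34786 kJ/h
Q = ΔH = 93389 kJ/h = 25.941 kW
Heat supplied = 25941 W

Q_in = 25900 W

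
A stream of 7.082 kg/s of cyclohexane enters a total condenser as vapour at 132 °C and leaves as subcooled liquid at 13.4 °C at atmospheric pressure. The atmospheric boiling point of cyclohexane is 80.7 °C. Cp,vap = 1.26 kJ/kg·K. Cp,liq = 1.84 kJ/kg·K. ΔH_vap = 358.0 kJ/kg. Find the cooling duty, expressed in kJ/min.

vapour 132→80.7 °C: -64.638 kJ/kg
condensation at 80.7 °C: -358 kJ/kg
liquid 80.7→13.4 °C: -123.83 kJ/kg
Δh = -64.638 + -358 + -123.83 = -546.47 kJ/kg
Q = ṁ·Δh = 7.082 kg/s × -546.47 kJ/kg = -3870.1 kJ/s
|Q| = 3870.1 kW = 232210 kJ/min

Q_c = 232000 kJ/min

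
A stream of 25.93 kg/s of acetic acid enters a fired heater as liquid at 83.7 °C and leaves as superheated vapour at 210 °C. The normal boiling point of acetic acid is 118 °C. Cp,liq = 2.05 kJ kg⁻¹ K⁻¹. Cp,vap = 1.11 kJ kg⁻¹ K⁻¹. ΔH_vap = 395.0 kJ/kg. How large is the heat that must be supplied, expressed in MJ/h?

Q = 53000 MJ/h

liquid 83.7→118 °C: 70.315 kJ/kg
vaporisation at 118 °C: 395 kJ/kg
vapour 118→210 °C: 102.12 kJ/kg
Δh = 70.315 + 395 + 102.12 = 567.43 kJ/kg
Q = ṁ·Δh = 25.93 kg/s × 567.43 kJ/kg = 14714 kJ/s
|Q| = 14714 kW = 52969 MJ/h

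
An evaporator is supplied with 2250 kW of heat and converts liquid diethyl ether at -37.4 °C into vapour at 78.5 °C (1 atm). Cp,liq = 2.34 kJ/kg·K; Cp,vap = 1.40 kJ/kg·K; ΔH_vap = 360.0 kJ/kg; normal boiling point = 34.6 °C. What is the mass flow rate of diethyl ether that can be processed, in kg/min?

Δh = 2.34×(34.6−-37.4) + 360.0 + 1.40×(78.5−34.6) = 589.94 kJ/kg
Q = 2250 kW = 2250 kJ/s = 135000 kJ/min
ṁ = Q/Δh = 135000 / 589.94 = 228.84 kg/min

ṁ = 229 kg/min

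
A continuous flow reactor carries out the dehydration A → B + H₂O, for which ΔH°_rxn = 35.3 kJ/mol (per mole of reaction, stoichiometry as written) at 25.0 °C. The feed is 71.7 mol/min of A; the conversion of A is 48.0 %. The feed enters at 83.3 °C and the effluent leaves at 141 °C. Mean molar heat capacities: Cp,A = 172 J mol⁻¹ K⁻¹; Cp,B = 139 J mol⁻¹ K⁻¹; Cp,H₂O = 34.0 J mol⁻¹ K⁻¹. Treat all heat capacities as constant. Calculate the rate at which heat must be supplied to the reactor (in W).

Q_in = 32200 W

Extent of reaction ξ = 0.480 × 71.7 = 34.416 mol/min
Reaction term: ξ·ΔH°_rxn = 34.416 × 35.3 = 1214.9 kJ/min
Sensible, feed 83.3→25 °C: -718.98 kJ/min
Outlet flows (mol/min): A 37.284, B 34.416, H₂O 34.416
Sensible, products 25→141 °C: 1434.6 kJ/min
Q = ΔH = 1930.5 kJ/min = 32.174 kW
Heat supplied = 32174 W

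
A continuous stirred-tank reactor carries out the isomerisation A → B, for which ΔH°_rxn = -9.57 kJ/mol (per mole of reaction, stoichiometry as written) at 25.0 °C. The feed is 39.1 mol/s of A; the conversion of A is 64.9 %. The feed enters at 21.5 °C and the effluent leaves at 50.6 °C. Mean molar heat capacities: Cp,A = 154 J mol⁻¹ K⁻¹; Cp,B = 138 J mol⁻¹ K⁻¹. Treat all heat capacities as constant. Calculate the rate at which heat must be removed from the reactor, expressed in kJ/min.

Q_out = 4680 kJ/min

Extent of reaction ξ = 0.649 × 39.1 = 25.376 mol/s
Reaction term: ξ·ΔH°_rxn = 25.376 × -9.57 = -242.85 kJ/s
Sensible, feed 21.5→25 °C: 21.075 kJ/s
Outlet flows (mol/s): A 13.724, B 25.376
Sensible, products 25→50.6 °C: 143.75 kJ/s
Q = ΔH = -78.019 kJ/s = -78.019 kW
Heat removed = 4681.1 kJ/min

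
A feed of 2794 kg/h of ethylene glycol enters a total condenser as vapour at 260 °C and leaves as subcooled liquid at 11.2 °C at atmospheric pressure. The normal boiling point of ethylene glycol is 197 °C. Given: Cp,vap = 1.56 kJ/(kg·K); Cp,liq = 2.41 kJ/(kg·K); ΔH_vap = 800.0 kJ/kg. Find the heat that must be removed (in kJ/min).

vapour 260→197 °C: -98.28 kJ/kg
condensation at 197 °C: -800 kJ/kg
liquid 197→11.2 °C: -447.78 kJ/kg
Δh = -98.28 + -800 + -447.78 = -1346.1 kJ/kg
Q = ṁ·Δh = 2794 kg/h × -1346.1 kJ/kg = -3.7609e+06 kJ/h
|Q| = 1044.7 kW = 62681 kJ/min

Q_c = 62700 kJ/min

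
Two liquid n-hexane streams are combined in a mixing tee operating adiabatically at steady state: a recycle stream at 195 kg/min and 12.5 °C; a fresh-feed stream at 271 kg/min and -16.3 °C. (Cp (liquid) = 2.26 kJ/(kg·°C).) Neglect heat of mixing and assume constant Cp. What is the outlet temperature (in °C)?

Energy balance with Q = 0: Σ ṁᵢCp,ᵢ(T_out − Tᵢ) = 0
T_out = Σ ṁᵢCp,ᵢTᵢ / Σ ṁᵢCp,ᵢ
      = -4474.3 / 1053.2 = -4.2485 °C

T_out = -4.25 °C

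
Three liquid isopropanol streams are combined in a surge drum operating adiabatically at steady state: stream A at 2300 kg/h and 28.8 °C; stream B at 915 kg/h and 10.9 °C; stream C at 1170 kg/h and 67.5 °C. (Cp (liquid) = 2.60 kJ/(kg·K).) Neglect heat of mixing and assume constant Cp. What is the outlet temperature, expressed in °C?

No heat crosses the boundary, so H_out = H_in.
T_out = Σ ṁᵢCp,ᵢTᵢ / Σ ṁᵢCp,ᵢ
      = 403490 / 11401 = 35.391 °C

T_out = 35.4 °C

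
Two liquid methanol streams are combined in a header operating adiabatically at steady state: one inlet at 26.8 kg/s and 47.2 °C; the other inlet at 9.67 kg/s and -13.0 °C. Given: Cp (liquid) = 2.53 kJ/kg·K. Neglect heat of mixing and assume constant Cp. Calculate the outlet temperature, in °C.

No heat crosses the boundary, so H_out = H_in.
Σ ṁᵢCp,ᵢTᵢ = 26.8×2.53×47.2 + 9.67×2.53×-13.0 = 2882.3
Σ ṁᵢCp,ᵢ = 26.8×2.53 + 9.67×2.53 = 92.269
T_out = 2882.3 / 92.269 = 31.238 °C

T_out = 31.2 °C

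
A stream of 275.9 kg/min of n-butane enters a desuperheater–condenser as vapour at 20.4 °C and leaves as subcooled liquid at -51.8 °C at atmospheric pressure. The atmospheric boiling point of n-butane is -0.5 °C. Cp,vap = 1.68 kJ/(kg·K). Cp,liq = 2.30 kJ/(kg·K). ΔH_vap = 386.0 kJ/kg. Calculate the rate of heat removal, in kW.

Q_c = 2480 kW

vapour 20.4→-0.5 °C: -35.112 kJ/kg
condensation at -0.5 °C: -386 kJ/kg
liquid -0.5→-51.8 °C: -117.99 kJ/kg
Δh = -35.112 + -386 + -117.99 = -539.1 kJ/kg
Q = ṁ·Δh = 275.9 kg/min × -539.1 kJ/kg = -148740 kJ/min
|Q| = 2479 kW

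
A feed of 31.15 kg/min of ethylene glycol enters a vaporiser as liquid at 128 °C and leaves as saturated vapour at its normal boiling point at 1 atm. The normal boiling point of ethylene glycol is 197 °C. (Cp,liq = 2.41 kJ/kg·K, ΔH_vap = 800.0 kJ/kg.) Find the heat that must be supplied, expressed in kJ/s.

Q = 502 kJ/s

liquid 128→197 °C: 166.29 kJ/kg
vaporisation at 197 °C: 800 kJ/kg
Δh = 166.29 + 800 = 966.29 kJ/kg
Q = ṁ·Δh = 31.15 kg/min × 966.29 kJ/kg = 30100 kJ/min
|Q| = 501.67 kW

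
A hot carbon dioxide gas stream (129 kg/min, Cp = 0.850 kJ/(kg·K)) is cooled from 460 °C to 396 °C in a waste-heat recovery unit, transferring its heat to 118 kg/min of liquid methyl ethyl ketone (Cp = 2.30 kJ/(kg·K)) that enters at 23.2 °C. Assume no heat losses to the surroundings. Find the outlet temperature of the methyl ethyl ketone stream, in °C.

T_c,out = 49.1 °C

Heat released by hot stream: Q = 129 × 0.850 × (460 − 396) = 7017.6 kJ/min
Energy balance on cold side (adiabatic exchanger): Q = ṁ_c·Cp_c·(T_c,out − T_c,in)
T_c,out = 23.2 + 7017.6/(118 × 2.30) = 49.057 °C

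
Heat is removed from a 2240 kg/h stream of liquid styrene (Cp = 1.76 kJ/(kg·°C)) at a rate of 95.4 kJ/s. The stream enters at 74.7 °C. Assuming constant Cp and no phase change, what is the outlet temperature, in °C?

T_out = -12.4 °C

Q = 95.4 kJ/s = 343440 kJ/h
ΔT = Q/(ṁ·Cp) = 343440/(2240×1.76) = 87.114 K
T_out = 74.7 − 87.114 = -12.414 °C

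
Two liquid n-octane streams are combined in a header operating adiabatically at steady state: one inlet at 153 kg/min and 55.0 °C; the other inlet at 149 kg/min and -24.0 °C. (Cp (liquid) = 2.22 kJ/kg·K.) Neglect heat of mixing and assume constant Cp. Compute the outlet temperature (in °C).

Energy balance with Q = 0: Σ ṁᵢCp,ᵢ(T_out − Tᵢ) = 0
T_out = Σ ṁᵢCp,ᵢTᵢ / Σ ṁᵢCp,ᵢ
      = 10743 / 670.44 = 16.023 °C

T_out = 16.0 °C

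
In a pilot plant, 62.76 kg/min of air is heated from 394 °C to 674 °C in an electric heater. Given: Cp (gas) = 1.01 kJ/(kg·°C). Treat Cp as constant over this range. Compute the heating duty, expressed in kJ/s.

Q = 296 kJ/s

Q = ṁ·Cp·ΔT = 62.76 × 1.01 × (674 − 394) = 17749 kJ/min
Converting: 17749 / 60 s = 295.81 kW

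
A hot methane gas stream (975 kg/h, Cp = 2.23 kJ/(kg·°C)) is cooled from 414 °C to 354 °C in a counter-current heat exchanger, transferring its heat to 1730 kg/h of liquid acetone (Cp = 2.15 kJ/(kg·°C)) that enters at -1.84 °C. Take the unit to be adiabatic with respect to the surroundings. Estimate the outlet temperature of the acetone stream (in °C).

T_c,out = 33.2 °C

Heat released by hot stream: Q = 975 × 2.23 × (414 − 354) = 130460 kJ/h
Energy balance on cold side (adiabatic exchanger): Q = ṁ_c·Cp_c·(T_c,out − T_c,in)
T_c,out = -1.84 + 130460/(1730 × 2.15) = 33.233 °C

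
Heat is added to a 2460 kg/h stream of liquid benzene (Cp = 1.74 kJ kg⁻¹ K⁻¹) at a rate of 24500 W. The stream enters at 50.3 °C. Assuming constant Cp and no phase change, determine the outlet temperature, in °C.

Q = 24500 W = 88200 kJ/h
ΔT = Q/(ṁ·Cp) = 88200/(2460×1.74) = 20.606 K
T_out = 50.3 + 20.606 = 70.906 °C

T_out = 70.9 °C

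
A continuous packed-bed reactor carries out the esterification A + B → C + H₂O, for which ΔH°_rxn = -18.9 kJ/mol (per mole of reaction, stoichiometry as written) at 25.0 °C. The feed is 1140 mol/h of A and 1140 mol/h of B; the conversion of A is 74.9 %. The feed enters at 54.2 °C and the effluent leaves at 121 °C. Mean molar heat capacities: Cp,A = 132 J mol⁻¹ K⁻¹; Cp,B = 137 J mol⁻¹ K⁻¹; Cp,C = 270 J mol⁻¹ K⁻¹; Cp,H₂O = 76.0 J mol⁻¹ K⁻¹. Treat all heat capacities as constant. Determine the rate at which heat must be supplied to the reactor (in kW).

Q_in = 2.96 kW

Extent of reaction ξ = 0.749 × 1140 = 853.86 mol/h
Reaction term: ξ·ΔH°_rxn = 853.86 × -18.9 = -16138 kJ/h
Sensible, feed 54.2→25 °C: -8954.5 kJ/h
Outlet flows (mol/h): A 286.14, B 286.14, C 853.86, H₂O 853.86
Sensible, products 25→121 °C: 35751 kJ/h
Q = ΔH = 10659 kJ/h = 2.9607 kW
Heat supplied = 2.9607 kW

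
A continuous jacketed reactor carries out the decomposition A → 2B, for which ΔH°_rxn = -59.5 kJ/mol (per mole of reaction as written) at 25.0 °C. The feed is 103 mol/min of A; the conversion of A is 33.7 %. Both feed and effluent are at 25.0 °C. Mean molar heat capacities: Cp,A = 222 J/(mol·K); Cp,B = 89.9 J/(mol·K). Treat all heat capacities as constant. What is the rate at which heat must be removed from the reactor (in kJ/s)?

Q_out = 34.4 kJ/s

Extent of reaction ξ = 0.337 × 103 = 34.711 mol/min
Reaction term: ξ·ΔH°_rxn = 34.711 × -59.5 = -2065.3 kJ/min
Q = ΔH = -2065.3 kJ/min = -34.422 kW
Heat removed = 34.422 kJ/s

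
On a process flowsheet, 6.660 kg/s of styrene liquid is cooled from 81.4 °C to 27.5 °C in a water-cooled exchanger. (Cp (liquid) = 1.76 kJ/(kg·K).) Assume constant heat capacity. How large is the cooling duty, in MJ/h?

Q_c = 2270 MJ/h

Q = ṁ·Cp·ΔT = 6.660 × 1.76 × (27.5 − 81.4) = -631.79 kJ/s
Cooling duty = 2274.5 MJ/h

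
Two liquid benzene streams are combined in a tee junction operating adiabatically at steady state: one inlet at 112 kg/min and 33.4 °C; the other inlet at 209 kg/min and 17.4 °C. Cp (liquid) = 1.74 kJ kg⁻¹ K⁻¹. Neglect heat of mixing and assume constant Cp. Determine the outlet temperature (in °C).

T_out = 23.0 °C

No heat crosses the boundary, so H_out = H_in.
Σ ṁᵢCp,ᵢTᵢ = 112×1.74×33.4 + 209×1.74×17.4 = 12837
Σ ṁᵢCp,ᵢ = 112×1.74 + 209×1.74 = 558.54
T_out = 12837 / 558.54 = 22.983 °C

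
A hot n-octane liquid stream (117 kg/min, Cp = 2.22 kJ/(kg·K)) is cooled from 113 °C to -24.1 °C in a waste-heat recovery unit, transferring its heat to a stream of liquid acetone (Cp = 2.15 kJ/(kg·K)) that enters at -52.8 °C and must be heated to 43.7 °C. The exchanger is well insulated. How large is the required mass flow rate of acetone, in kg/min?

ṁ_c = 172 kg/min

Heat released by hot stream: Q = 117 × 2.22 × (113 − -24.1) = 35610 kJ/min
Energy balance on cold side (adiabatic exchanger): Q = ṁ_c·Cp_c·(T_c,out − T_c,in)
ṁ_c = 35610 / [2.15 × (43.7 − -52.8)] = 171.64 kg/min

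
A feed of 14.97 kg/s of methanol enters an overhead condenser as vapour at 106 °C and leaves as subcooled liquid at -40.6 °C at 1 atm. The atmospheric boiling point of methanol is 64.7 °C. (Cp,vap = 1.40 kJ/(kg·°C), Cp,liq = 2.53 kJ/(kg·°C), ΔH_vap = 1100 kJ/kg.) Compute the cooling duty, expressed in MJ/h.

Q_c = 76800 MJ/h

vapour 106→64.7 °C: -57.82 kJ/kg
condensation at 64.7 °C: -1100 kJ/kg
liquid 64.7→-40.6 °C: -266.41 kJ/kg
Δh = -57.82 + -1100 + -266.41 = -1424.2 kJ/kg
Q = ṁ·Δh = 14.97 kg/s × -1424.2 kJ/kg = -21321 kJ/s
|Q| = 21321 kW = 76755 MJ/h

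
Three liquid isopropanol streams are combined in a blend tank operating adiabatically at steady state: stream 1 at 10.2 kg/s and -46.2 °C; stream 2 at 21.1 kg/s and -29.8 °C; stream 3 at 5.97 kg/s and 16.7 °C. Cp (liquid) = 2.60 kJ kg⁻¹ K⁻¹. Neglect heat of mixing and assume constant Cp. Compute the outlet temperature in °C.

No heat crosses the boundary, so H_out = H_in.
Σ ṁᵢCp,ᵢTᵢ = 10.2×2.60×-46.2 + 21.1×2.60×-29.8 + 5.97×2.60×16.7 = -2600.8
Σ ṁᵢCp,ᵢ = 10.2×2.60 + 21.1×2.60 + 5.97×2.60 = 96.902
T_out = -2600.8 / 96.902 = -26.84 °C

T_out = -26.8 °C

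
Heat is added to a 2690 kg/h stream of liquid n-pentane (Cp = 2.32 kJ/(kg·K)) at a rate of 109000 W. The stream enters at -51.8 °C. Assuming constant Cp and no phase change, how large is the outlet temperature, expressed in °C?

Q = 109000 W = 392400 kJ/h
ΔT = Q/(ṁ·Cp) = 392400/(2690×2.32) = 62.877 K
T_out = -51.8 + 62.877 = 11.077 °C

T_out = 11.1 °C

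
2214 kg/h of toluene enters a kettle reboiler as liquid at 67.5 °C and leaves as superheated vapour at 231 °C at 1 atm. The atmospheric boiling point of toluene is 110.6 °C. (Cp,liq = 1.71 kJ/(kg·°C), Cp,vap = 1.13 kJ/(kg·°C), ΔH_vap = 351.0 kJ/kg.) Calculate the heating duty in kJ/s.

Q = 345 kJ/s

liquid 67.5→110.6 °C: 73.701 kJ/kg
vaporisation at 110.6 °C: 351 kJ/kg
vapour 110.6→231 °C: 136.05 kJ/kg
Δh = 73.701 + 351 + 136.05 = 560.75 kJ/kg
Q = ṁ·Δh = 2214 kg/h × 560.75 kJ/kg = 1.2415e+06 kJ/h
|Q| = 344.86 kW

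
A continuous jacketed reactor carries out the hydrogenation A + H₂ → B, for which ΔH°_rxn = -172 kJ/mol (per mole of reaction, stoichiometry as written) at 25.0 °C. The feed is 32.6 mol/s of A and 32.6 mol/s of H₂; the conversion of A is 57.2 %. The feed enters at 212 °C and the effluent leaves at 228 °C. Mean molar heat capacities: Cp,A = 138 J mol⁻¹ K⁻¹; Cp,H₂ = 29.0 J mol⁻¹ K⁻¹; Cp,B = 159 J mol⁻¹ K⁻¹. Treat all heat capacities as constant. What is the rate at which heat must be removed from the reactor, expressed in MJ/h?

Q_out = 11300 MJ/h

Extent of reaction ξ = 0.572 × 32.6 = 18.647 mol/s
Reaction term: ξ·ΔH°_rxn = 18.647 × -172 = -3207.3 kJ/s
Sensible, feed 212→25 °C: -1018.1 kJ/s
Outlet flows (mol/s): A 13.953, H₂ 13.953, B 18.647
Sensible, products 25→228 °C: 1074.9 kJ/s
Q = ΔH = -3150.5 kJ/s = -3150.5 kW
Heat removed = 11342 MJ/h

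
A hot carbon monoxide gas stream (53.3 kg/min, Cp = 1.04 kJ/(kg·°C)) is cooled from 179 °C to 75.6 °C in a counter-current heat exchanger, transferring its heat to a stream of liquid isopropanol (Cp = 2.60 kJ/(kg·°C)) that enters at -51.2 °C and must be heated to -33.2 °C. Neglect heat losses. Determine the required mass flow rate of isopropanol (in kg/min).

ṁ_c = 122 kg/min

Heat released by hot stream: Q = 53.3 × 1.04 × (179 − 75.6) = 5731.7 kJ/min
Energy balance on cold side (adiabatic exchanger): Q = ṁ_c·Cp_c·(T_c,out − T_c,in)
ṁ_c = 5731.7 / [2.60 × (-33.2 − -51.2)] = 122.47 kg/min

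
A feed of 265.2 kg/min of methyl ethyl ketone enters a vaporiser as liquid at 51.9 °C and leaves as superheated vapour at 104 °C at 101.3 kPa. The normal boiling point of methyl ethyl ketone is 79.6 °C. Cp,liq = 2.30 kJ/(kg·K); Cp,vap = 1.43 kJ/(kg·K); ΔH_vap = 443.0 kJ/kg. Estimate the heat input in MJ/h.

Q = 8620 MJ/h

liquid 51.9→79.6 °C: 63.71 kJ/kg
vaporisation at 79.6 °C: 443 kJ/kg
vapour 79.6→104 °C: 34.892 kJ/kg
Δh = 63.71 + 443 + 34.892 = 541.6 kJ/kg
Q = ṁ·Δh = 265.2 kg/min × 541.6 kJ/kg = 143630 kJ/min
|Q| = 2393.9 kW = 8618 MJ/h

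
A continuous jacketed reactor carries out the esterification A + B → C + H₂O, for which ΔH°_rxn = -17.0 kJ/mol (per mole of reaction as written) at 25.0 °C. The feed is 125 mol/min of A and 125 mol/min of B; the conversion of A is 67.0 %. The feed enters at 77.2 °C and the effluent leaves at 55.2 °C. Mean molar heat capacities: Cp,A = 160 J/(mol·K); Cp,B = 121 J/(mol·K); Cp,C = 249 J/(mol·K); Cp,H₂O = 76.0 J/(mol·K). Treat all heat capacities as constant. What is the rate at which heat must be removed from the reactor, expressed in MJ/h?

Extent of reaction ξ = 0.670 × 125 = 83.75 mol/min
Reaction term: ξ·ΔH°_rxn = 83.75 × -17.0 = -1423.8 kJ/min
Sensible, feed 77.2→25 °C: -1833.5 kJ/min
Outlet flows (mol/min): A 41.25, B 41.25, C 83.75, H₂O 83.75
Sensible, products 25→55.2 °C: 1172.1 kJ/min
Q = ΔH = -2085.2 kJ/min = -34.754 kW
Heat removed = 125.11 MJ/h

Q_out = 125 MJ/h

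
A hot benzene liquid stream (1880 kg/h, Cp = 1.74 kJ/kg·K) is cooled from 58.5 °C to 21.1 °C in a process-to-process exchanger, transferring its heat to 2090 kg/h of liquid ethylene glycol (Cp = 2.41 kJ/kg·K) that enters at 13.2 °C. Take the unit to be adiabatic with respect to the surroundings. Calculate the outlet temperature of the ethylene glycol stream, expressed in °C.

Heat released by hot stream: Q = 1880 × 1.74 × (58.5 − 21.1) = 122340 kJ/h
Energy balance on cold side (adiabatic exchanger): Q = ṁ_c·Cp_c·(T_c,out − T_c,in)
T_c,out = 13.2 + 122340/(2090 × 2.41) = 37.489 °C

T_c,out = 37.5 °C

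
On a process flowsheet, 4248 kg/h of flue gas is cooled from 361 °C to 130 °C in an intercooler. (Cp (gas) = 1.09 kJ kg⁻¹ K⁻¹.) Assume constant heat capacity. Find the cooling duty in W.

Q_c = 297000 W

Q = ṁ·Cp·ΔT = 4248 × 1.09 × (130 − 361) = -1.0696e+06 kJ/h
Converting: 1.0696e+06 / 3600 s = 297.11 kW
Cooling duty = 297110 W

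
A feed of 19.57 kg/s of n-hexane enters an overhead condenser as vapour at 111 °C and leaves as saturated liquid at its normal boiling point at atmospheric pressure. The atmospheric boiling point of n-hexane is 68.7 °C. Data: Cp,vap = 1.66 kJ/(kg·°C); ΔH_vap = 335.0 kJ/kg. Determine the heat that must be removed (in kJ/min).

Q_c = 476000 kJ/min

vapour 111→68.7 °C: -70.218 kJ/kg
condensation at 68.7 °C: -335 kJ/kg
Δh = -70.218 + -335 = -405.22 kJ/kg
Q = ṁ·Δh = 19.57 kg/s × -405.22 kJ/kg = -7930.1 kJ/s
|Q| = 7930.1 kW = 475810 kJ/min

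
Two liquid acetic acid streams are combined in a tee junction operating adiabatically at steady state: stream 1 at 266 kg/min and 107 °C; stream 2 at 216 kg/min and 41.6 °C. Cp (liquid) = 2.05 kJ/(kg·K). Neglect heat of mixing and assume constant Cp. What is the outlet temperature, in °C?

Adiabatic, steady state ⇒ Σ ṁᵢCp,ᵢ(T_out − Tᵢ) = 0
Σ ṁᵢCp,ᵢTᵢ = 266×2.05×107 + 216×2.05×41.6 = 76768
Σ ṁᵢCp,ᵢ = 266×2.05 + 216×2.05 = 988.1
T_out = 76768 / 988.1 = 77.692 °C

T_out = 77.7 °C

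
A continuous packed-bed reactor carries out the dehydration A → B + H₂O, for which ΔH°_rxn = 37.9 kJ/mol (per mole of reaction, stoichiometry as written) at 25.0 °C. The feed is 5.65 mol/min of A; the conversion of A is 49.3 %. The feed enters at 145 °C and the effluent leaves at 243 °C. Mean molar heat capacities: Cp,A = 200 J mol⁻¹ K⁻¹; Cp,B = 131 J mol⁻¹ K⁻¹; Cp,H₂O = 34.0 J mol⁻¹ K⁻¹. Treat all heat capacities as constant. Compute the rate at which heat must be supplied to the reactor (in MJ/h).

Q_in = 11.7 MJ/h

Extent of reaction ξ = 0.493 × 5.65 = 2.7854 mol/min
Reaction term: ξ·ΔH°_rxn = 2.7854 × 37.9 = 105.57 kJ/min
Sensible, feed 145→25 °C: -135.6 kJ/min
Outlet flows (mol/min): A 2.8646, B 2.7854, H₂O 2.7854
Sensible, products 25→243 °C: 225.09 kJ/min
Q = ΔH = 195.06 kJ/min = 3.2509 kW
Heat supplied = 11.703 MJ/h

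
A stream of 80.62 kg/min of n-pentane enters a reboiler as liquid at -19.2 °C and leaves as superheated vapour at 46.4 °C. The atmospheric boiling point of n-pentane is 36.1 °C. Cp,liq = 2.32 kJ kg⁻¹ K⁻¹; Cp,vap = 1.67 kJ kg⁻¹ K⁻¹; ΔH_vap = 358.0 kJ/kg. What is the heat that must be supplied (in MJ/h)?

liquid -19.2→36.1 °C: 128.3 kJ/kg
vaporisation at 36.1 °C: 358 kJ/kg
vapour 36.1→46.4 °C: 17.201 kJ/kg
Δh = 128.3 + 358 + 17.201 = 503.5 kJ/kg
Q = ṁ·Δh = 80.62 kg/min × 503.5 kJ/kg = 40592 kJ/min
|Q| = 676.53 kW = 2435.5 MJ/h

Q = 2440 MJ/h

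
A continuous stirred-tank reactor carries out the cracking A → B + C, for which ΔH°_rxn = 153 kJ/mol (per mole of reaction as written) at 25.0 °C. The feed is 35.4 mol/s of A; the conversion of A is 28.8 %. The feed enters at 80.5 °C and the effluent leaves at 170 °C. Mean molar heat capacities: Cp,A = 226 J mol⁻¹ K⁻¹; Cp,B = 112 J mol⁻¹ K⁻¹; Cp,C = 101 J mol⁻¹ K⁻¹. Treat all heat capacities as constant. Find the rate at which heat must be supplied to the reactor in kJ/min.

Q_in = 135000 kJ/min

Extent of reaction ξ = 0.288 × 35.4 = 10.195 mol/s
Reaction term: ξ·ΔH°_rxn = 10.195 × 153 = 1559.9 kJ/s
Sensible, feed 80.5→25 °C: -444.02 kJ/s
Outlet flows (mol/s): A 25.205, B 10.195, C 10.195
Sensible, products 25→170 °C: 1140.8 kJ/s
Q = ΔH = 2256.7 kJ/s = 2256.7 kW
Heat supplied = 135400 kJ/min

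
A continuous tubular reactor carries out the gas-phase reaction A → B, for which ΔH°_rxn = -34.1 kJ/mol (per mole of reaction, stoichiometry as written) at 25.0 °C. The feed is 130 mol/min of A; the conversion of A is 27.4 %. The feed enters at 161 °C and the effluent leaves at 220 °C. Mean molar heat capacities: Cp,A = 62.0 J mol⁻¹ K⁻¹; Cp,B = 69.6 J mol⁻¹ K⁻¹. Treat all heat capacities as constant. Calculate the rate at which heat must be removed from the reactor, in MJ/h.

Extent of reaction ξ = 0.274 × 130 = 35.62 mol/min
Reaction term: ξ·ΔH°_rxn = 35.62 × -34.1 = -1214.6 kJ/min
Sensible, feed 161→25 °C: -1096.2 kJ/min
Outlet flows (mol/min): A 94.38, B 35.62
Sensible, products 25→220 °C: 1624.5 kJ/min
Q = ΔH = -686.31 kJ/min = -11.439 kW
Heat removed = 41.179 MJ/h

Q_out = 41.2 MJ/h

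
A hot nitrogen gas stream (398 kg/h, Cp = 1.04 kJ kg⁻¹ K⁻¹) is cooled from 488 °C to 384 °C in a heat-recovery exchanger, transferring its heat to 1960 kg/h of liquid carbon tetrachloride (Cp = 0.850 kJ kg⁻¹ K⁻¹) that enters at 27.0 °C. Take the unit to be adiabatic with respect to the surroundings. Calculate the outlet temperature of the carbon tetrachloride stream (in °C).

Heat released by hot stream: Q = 398 × 1.04 × (488 − 384) = 43048 kJ/h
Energy balance on cold side (adiabatic exchanger): Q = ṁ_c·Cp_c·(T_c,out − T_c,in)
T_c,out = 27.0 + 43048/(1960 × 0.850) = 52.839 °C

T_c,out = 52.8 °C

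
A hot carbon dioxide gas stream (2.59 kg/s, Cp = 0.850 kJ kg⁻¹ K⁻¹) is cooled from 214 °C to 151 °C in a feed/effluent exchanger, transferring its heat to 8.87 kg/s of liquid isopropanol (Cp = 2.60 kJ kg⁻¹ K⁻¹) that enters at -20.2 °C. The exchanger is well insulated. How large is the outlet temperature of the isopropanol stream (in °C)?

Heat released by hot stream: Q = 2.59 × 0.850 × (214 − 151) = 138.69 kJ/s
Energy balance on cold side (adiabatic exchanger): Q = ṁ_c·Cp_c·(T_c,out − T_c,in)
T_c,out = -20.2 + 138.69/(8.87 × 2.60) = -14.186 °C

T_c,out = -14.2 °C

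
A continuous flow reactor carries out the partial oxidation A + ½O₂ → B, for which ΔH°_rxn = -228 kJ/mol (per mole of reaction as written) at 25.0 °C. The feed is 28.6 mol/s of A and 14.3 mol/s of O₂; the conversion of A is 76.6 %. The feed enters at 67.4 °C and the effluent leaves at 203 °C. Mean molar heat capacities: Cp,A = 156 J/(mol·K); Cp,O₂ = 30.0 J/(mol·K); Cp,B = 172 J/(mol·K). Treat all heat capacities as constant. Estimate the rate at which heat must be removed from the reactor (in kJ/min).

Extent of reaction ξ = 0.766 × 28.6 = 21.908 mol/s
Reaction term: ξ·ΔH°_rxn = 21.908 × -228 = -4994.9 kJ/s
Sensible, feed 67.4→25 °C: -207.36 kJ/s
Outlet flows (mol/s): A 6.6924, O₂ 3.3462, B 21.908
Sensible, products 25→203 °C: 874.43 kJ/s
Q = ΔH = -4327.9 kJ/s = -4327.9 kW
Heat removed = 259670 kJ/min

Q_out = 260000 kJ/min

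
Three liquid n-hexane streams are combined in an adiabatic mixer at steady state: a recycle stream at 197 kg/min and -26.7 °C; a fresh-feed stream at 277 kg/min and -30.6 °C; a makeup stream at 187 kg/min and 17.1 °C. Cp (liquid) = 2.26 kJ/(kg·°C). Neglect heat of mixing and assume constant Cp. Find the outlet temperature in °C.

Adiabatic, steady state ⇒ Σ ṁᵢCp,ᵢ(T_out − Tᵢ) = 0
T_out = Σ ṁᵢCp,ᵢTᵢ / Σ ṁᵢCp,ᵢ
      = -23817 / 1493.9 = -15.943 °C

T_out = -15.9 °C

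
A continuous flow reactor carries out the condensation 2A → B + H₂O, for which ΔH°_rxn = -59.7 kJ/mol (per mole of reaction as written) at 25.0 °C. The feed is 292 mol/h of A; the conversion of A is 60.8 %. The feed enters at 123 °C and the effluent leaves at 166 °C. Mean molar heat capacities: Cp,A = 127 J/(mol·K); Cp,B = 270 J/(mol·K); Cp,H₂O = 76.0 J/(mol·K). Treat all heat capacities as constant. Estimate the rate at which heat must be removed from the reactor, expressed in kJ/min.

Extent of reaction ξ = 0.608 × 292 / 2 = 88.768 mol/h
Reaction term: ξ·ΔH°_rxn = 88.768 × -59.7 = -5299.4 kJ/h
Sensible, feed 123→25 °C: -3634.2 kJ/h
Outlet flows (mol/h): A 114.46, B 88.768, H₂O 88.768
Sensible, products 25→166 °C: 6380.3 kJ/h
Q = ΔH = -2553.3 kJ/h = -0.70926 kW
Heat removed = 42.556 kJ/min

Q_out = 42.6 kJ/min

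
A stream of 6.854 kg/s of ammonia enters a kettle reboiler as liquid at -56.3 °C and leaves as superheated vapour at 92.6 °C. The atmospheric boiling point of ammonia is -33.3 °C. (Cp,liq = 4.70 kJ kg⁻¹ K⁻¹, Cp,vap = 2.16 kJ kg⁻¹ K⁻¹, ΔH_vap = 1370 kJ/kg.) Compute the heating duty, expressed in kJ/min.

liquid -56.3→-33.3 °C: 108.1 kJ/kg
vaporisation at -33.3 °C: 1370 kJ/kg
vapour -33.3→92.6 °C: 271.94 kJ/kg
Δh = 108.1 + 1370 + 271.94 = 1750 kJ/kg
Q = ṁ·Δh = 6.854 kg/s × 1750 kJ/kg = 11995 kJ/s
|Q| = 11995 kW = 719690 kJ/min

Q = 720000 kJ/min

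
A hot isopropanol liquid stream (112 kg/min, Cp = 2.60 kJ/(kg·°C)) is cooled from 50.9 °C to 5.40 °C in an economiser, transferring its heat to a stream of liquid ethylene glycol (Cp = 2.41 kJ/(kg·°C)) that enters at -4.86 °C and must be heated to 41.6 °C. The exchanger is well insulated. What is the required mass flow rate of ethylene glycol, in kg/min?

Heat released by hot stream: Q = 112 × 2.60 × (50.9 − 5.40) = 13250 kJ/min
Energy balance on cold side (adiabatic exchanger): Q = ṁ_c·Cp_c·(T_c,out − T_c,in)
ṁ_c = 13250 / [2.41 × (41.6 − -4.86)] = 118.33 kg/min

ṁ_c = 118 kg/min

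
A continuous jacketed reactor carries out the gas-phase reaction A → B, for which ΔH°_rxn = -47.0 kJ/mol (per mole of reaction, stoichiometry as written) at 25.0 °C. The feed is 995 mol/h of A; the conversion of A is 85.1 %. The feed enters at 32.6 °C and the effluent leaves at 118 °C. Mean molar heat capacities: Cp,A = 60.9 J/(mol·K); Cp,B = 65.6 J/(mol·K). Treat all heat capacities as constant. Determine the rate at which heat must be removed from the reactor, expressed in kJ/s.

Extent of reaction ξ = 0.851 × 995 = 846.75 mol/h
Reaction term: ξ·ΔH°_rxn = 846.75 × -47.0 = -39797 kJ/h
Sensible, feed 32.6→25 °C: -460.53 kJ/h
Outlet flows (mol/h): A 148.25, B 846.75
Sensible, products 25→118 °C: 6005.5 kJ/h
Q = ΔH = -34252 kJ/h = -9.5145 kW
Heat removed = 9.5145 kJ/s

Q_out = 9.51 kJ/s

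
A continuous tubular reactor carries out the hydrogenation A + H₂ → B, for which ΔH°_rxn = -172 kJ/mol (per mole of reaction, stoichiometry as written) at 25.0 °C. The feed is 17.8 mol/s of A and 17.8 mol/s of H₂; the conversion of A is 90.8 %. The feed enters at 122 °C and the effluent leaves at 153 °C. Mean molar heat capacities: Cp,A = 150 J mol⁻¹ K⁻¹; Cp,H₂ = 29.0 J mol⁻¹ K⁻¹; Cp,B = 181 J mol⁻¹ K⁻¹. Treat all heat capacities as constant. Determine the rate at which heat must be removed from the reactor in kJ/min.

Extent of reaction ξ = 0.908 × 17.8 = 16.162 mol/s
Reaction term: ξ·ΔH°_rxn = 16.162 × -172 = -2779.9 kJ/s
Sensible, feed 122→25 °C: -309.06 kJ/s
Outlet flows (mol/s): A 1.6376, H₂ 1.6376, B 16.162
Sensible, products 25→153 °C: 411.97 kJ/s
Q = ΔH = -2677 kJ/s = -2677 kW
Heat removed = 160620 kJ/min

Q_out = 161000 kJ/min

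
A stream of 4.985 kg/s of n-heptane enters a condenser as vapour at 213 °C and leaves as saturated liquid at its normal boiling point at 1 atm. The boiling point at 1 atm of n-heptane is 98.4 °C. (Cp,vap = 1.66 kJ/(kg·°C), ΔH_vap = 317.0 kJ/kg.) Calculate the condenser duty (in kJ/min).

Q_c = 152000 kJ/min

vapour 213→98.4 °C: -190.24 kJ/kg
condensation at 98.4 °C: -317 kJ/kg
Δh = -190.24 + -317 = -507.24 kJ/kg
Q = ṁ·Δh = 4.985 kg/s × -507.24 kJ/kg = -2528.6 kJ/s
|Q| = 2528.6 kW = 151710 kJ/min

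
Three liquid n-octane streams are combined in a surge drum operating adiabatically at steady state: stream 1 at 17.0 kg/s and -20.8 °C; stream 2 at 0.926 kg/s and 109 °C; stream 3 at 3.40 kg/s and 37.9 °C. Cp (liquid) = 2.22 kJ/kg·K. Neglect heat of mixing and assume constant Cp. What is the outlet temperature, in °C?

No heat crosses the boundary, so H_out = H_in.
Σ ṁᵢCp,ᵢTᵢ = 17.0×2.22×-20.8 + 0.926×2.22×109 + 3.40×2.22×37.9 = -274.85
Σ ṁᵢCp,ᵢ = 17.0×2.22 + 0.926×2.22 + 3.40×2.22 = 47.344
T_out = -274.85 / 47.344 = -5.8054 °C

T_out = -5.81 °C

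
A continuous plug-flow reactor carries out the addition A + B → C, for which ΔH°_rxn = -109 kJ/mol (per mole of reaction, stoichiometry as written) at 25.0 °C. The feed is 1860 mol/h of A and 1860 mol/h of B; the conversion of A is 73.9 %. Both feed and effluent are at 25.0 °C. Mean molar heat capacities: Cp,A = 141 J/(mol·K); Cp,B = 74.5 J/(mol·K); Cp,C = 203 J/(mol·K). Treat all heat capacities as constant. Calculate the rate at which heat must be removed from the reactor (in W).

Extent of reaction ξ = 0.739 × 1860 = 1374.5 mol/h
Reaction term: ξ·ΔH°_rxn = 1374.5 × -109 = -149820 kJ/h
Q = ΔH = -149820 kJ/h = -41.618 kW
Heat removed = 41618 W

Q_out = 41600 W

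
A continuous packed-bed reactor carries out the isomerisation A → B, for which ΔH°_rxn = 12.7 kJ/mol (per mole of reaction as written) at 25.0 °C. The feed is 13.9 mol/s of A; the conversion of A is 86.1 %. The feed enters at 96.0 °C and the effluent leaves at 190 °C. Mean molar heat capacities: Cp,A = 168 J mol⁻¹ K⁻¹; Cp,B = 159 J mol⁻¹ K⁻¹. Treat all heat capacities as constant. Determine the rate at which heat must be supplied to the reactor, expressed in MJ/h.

Q_in = 1270 MJ/h

Extent of reaction ξ = 0.861 × 13.9 = 11.968 mol/s
Reaction term: ξ·ΔH°_rxn = 11.968 × 12.7 = 151.99 kJ/s
Sensible, feed 96.0→25 °C: -165.8 kJ/s
Outlet flows (mol/s): A 1.9321, B 11.968
Sensible, products 25→190 °C: 367.54 kJ/s
Q = ΔH = 353.73 kJ/s = 353.73 kW
Heat supplied = 1273.4 MJ/h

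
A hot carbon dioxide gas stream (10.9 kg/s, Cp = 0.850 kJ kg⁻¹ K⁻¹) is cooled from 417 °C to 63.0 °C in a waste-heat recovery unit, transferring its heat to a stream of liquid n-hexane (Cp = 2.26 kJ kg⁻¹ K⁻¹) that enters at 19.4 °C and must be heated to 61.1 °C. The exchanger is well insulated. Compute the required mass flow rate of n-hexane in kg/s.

ṁ_c = 34.8 kg/s

Heat released by hot stream: Q = 10.9 × 0.850 × (417 − 63.0) = 3279.8 kJ/s
Energy balance on cold side (adiabatic exchanger): Q = ṁ_c·Cp_c·(T_c,out − T_c,in)
ṁ_c = 3279.8 / [2.26 × (61.1 − 19.4)] = 34.802 kg/s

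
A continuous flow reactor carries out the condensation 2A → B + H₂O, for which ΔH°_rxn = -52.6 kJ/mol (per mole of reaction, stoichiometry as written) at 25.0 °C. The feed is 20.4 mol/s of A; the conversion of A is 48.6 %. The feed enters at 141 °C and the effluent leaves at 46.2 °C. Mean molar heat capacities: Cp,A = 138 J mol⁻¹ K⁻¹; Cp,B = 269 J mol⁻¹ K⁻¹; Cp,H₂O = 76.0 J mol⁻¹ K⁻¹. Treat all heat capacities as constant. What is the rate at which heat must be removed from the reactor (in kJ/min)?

Extent of reaction ξ = 0.486 × 20.4 / 2 = 4.9572 mol/s
Reaction term: ξ·ΔH°_rxn = 4.9572 × -52.6 = -260.75 kJ/s
Sensible, feed 141→25 °C: -326.56 kJ/s
Outlet flows (mol/s): A 10.486, B 4.9572, H₂O 4.9572
Sensible, products 25→46.2 °C: 66.934 kJ/s
Q = ΔH = -520.38 kJ/s = -520.38 kW
Heat removed = 31223 kJ/min

Q_out = 31200 kJ/min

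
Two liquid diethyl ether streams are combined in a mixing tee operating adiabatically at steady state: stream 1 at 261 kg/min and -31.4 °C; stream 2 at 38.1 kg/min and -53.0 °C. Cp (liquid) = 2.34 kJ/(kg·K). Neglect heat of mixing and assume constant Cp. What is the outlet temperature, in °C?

No heat crosses the boundary, so H_out = H_in.
Σ ṁᵢCp,ᵢTᵢ = 261×2.34×-31.4 + 38.1×2.34×-53.0 = -23902
Σ ṁᵢCp,ᵢ = 261×2.34 + 38.1×2.34 = 699.89
T_out = -23902 / 699.89 = -34.151 °C

T_out = -34.2 °C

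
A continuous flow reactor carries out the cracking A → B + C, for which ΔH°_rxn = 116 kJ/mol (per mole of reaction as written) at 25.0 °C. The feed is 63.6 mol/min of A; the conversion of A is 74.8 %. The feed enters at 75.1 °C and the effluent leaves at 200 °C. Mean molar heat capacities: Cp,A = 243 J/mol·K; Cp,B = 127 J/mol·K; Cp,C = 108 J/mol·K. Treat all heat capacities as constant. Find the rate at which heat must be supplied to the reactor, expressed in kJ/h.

Extent of reaction ξ = 0.748 × 63.6 = 47.573 mol/min
Reaction term: ξ·ΔH°_rxn = 47.573 × 116 = 5518.4 kJ/min
Sensible, feed 75.1→25 °C: -774.29 kJ/min
Outlet flows (mol/min): A 16.027, B 47.573, C 47.573
Sensible, products 25→200 °C: 2638 kJ/min
Q = ΔH = 7382.1 kJ/min = 123.04 kW
Heat supplied = 442930 kJ/h

Q_in = 443000 kJ/h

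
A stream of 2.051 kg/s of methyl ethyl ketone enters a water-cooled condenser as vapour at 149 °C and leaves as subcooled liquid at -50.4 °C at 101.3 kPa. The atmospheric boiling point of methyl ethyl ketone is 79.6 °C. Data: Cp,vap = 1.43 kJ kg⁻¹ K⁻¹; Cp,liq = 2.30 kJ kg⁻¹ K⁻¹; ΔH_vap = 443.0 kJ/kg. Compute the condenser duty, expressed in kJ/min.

Q_c = 104000 kJ/min

vapour 149→79.6 °C: -99.242 kJ/kg
condensation at 79.6 °C: -443 kJ/kg
liquid 79.6→-50.4 °C: -299 kJ/kg
Δh = -99.242 + -443 + -299 = -841.24 kJ/kg
Q = ṁ·Δh = 2.051 kg/s × -841.24 kJ/kg = -1725.4 kJ/s
|Q| = 1725.4 kW = 103520 kJ/min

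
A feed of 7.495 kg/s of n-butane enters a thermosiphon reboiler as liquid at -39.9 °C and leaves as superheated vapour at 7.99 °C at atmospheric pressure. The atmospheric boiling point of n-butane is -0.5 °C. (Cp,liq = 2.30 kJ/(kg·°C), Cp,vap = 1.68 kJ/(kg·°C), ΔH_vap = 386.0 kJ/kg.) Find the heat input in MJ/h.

Q = 13200 MJ/h

liquid -39.9→-0.5 °C: 90.62 kJ/kg
vaporisation at -0.5 °C: 386 kJ/kg
vapour -0.5→7.99 °C: 14.263 kJ/kg
Δh = 90.62 + 386 + 14.263 = 490.88 kJ/kg
Q = ṁ·Δh = 7.495 kg/s × 490.88 kJ/kg = 3679.2 kJ/s
|Q| = 3679.2 kW = 13245 MJ/h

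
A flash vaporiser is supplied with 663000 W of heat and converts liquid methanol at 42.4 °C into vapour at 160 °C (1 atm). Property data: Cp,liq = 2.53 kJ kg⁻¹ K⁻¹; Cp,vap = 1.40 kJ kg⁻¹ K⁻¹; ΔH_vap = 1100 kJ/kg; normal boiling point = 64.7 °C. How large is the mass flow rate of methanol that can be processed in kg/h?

ṁ = 1850 kg/h

Δh = 2.53×(64.7−42.4) + 1100 + 1.40×(160−64.7) = 1289.8 kJ/kg
Q = 663000 W = 663 kJ/s = 2.3868e+06 kJ/h
ṁ = Q/Δh = 2.3868e+06 / 1289.8 = 1850.5 kg/h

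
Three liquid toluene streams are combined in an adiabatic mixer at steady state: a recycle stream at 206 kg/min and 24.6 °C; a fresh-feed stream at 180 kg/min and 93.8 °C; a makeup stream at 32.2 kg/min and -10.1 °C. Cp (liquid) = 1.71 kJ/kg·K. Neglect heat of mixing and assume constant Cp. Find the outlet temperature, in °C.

Adiabatic, steady state ⇒ Σ ṁᵢCp,ᵢ(T_out − Tᵢ) = 0
T_out = Σ ṁᵢCp,ᵢTᵢ / Σ ṁᵢCp,ᵢ
      = 36981 / 715.12 = 51.713 °C

T_out = 51.7 °C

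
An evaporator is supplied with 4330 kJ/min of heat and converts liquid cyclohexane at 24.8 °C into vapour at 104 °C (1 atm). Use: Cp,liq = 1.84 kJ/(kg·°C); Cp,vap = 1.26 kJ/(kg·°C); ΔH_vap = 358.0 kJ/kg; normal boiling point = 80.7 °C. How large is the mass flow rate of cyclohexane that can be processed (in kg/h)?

Δh = 1.84×(80.7−24.8) + 358.0 + 1.26×(104−80.7) = 490.21 kJ/kg
Q = 4330 kJ/min = 72.167 kJ/s = 259800 kJ/h
ṁ = Q/Δh = 259800 / 490.21 = 529.97 kg/h

ṁ = 530 kg/h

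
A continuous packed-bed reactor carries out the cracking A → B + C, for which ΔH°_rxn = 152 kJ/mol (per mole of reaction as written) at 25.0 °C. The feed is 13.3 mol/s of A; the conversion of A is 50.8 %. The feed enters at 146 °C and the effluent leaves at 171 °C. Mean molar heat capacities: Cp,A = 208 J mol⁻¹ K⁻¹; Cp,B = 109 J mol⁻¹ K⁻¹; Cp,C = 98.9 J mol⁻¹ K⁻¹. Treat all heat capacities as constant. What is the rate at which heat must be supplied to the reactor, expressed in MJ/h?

Q_in = 3950 MJ/h

Extent of reaction ξ = 0.508 × 13.3 = 6.7564 mol/s
Reaction term: ξ·ΔH°_rxn = 6.7564 × 152 = 1027 kJ/s
Sensible, feed 146→25 °C: -334.73 kJ/s
Outlet flows (mol/s): A 6.5436, B 6.7564, C 6.7564
Sensible, products 25→171 °C: 403.8 kJ/s
Q = ΔH = 1096 kJ/s = 1096 kW
Heat supplied = 3945.7 MJ/h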